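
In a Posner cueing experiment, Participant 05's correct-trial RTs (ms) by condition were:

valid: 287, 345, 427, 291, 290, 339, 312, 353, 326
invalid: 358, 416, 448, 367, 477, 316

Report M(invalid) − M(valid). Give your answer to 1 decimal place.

M(valid) = 2970/9 = 330.000
M(invalid) = 2382/6 = 397.000
Difference = 397.000 − 330.000 = 67.000 ms

67.0 ms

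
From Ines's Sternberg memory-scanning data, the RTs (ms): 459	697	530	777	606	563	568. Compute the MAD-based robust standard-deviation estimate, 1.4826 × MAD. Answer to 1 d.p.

Sorted: 459, 530, 563, 568, 606, 697, 777 → median = 568
|x − 568| sorted: 0, 5, 38, 38, 109, 129, 209 → MAD = 38
Robust SD ≈ 1.4826 × 38 = 56.339

56.3 ms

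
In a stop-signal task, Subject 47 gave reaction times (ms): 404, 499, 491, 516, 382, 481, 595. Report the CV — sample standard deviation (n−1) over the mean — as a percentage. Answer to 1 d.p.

n = 7, Σ = 3368, M = 481.1429
Σ(x−M)² = 30374.857; s = √(30374.857/6) = 71.1511
CV = 71.1511 / 481.1429 = 0.14788 = 14.788%

14.8%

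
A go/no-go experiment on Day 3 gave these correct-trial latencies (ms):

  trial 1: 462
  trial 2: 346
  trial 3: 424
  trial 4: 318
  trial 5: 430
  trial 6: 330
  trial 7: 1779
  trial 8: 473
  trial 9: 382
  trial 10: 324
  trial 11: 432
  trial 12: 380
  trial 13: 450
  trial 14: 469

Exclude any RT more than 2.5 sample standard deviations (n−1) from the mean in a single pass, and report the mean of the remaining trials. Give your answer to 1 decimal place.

n = 14, ΣRT = 6999, M = 499.929
Σ(x−M)² = 1801814.93; s = √(1801814.93/13) = 372.292
Cutoffs: 499.929 ± 2.5·372.292 → [-430.8, 1430.7]
Outside: 1779 → excluded.
Retained (n=13): Σ = 5220, mean = 5220/13 = 401.538

401.5 ms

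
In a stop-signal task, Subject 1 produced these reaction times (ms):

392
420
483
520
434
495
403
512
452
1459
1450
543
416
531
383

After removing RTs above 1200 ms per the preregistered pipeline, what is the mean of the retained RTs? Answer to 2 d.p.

460.31 ms

Excluded: 1450, 1459
Retained (n=13): Σ = 5984
Mean = 5984/13 = 460.3077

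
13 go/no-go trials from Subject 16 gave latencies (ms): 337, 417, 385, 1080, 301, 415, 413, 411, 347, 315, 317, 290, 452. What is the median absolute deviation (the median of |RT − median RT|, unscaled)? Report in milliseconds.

Sorted: 290, 301, 315, 317, 337, 347, 385, 411, 413, 415, 417, 452, 1080 → median = 385
|x − 385|: 48, 32, 0, 695, 84, 30, 28, 26, 38, 70, 68, 95, 67
Sorted deviations: 0, 26, 28, 30, 32, 38, 48, 67, 68, 70, 84, 95, 695 → MAD = 48

48 ms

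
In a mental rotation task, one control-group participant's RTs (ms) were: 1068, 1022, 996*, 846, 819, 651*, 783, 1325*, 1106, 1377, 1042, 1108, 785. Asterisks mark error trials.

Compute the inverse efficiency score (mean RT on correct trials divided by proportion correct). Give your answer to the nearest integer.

Correct trials (n=10): 1068, 1022, 846, 819, 783, 1106, 1377, 1042, 1108, 785
Mean correct RT = 9956/10 = 995.6000 ms
Proportion correct = 10/13
IES = 995.6000 / (10/13) = 1294.280 ms

1294 ms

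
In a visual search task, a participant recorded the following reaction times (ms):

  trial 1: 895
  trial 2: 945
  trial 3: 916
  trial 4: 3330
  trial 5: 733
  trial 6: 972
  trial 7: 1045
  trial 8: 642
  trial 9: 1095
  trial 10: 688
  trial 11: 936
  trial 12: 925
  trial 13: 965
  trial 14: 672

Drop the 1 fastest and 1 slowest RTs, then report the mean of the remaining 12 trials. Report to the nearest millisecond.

899 ms

Sorted: 642, 672, 688, 733, 895, 916, 925, 936, 945, 965, 972, 1045, 1095, 3330
Drop lowest 1 (642) and highest 1 (3330)
Remaining (n=12): Σ = 10787, mean = 10787/12 = 898.917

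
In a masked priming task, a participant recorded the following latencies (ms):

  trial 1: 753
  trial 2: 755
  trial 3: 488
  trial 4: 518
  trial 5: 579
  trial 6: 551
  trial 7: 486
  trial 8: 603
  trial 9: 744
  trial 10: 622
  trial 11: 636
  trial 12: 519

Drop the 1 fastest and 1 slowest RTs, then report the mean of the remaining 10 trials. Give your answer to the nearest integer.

Sorted: 486, 488, 518, 519, 551, 579, 603, 622, 636, 744, 753, 755
Drop lowest 1 (486) and highest 1 (755)
Remaining (n=10): Σ = 6013, mean = 6013/10 = 601.300

601 ms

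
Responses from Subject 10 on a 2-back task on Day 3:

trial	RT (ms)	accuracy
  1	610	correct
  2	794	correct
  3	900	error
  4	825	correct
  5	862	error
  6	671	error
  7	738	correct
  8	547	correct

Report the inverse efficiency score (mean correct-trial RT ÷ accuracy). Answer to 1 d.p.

1124.5 ms

Correct trials (n=5): 610, 794, 825, 738, 547
Mean correct RT = 3514/5 = 702.8000 ms
Proportion correct = 5/8
IES = 702.8000 / (5/8) = 1124.480 ms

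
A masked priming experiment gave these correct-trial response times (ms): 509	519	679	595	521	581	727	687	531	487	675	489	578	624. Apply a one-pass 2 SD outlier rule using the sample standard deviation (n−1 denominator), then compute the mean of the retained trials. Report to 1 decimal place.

n = 14, ΣRT = 8202, M = 585.857
Σ(x−M)² = 85143.71; s = √(85143.71/13) = 80.929
Cutoffs: 585.857 ± 2·80.929 → [424.0, 747.7]
No RTs fall outside the cutoffs; all 14 retained. Mean = 8202/14 = 585.857

585.9 ms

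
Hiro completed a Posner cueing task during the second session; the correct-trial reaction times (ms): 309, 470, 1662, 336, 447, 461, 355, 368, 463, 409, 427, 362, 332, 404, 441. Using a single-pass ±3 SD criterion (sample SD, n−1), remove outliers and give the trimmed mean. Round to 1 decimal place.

398.9 ms

n = 15, ΣRT = 7246, M = 483.067
Σ(x−M)² = 1527942.93; s = √(1527942.93/14) = 330.362
Cutoffs: 483.067 ± 3·330.362 → [-508.0, 1474.2]
Outside: 1662 → excluded.
Retained (n=14): Σ = 5584, mean = 5584/14 = 398.857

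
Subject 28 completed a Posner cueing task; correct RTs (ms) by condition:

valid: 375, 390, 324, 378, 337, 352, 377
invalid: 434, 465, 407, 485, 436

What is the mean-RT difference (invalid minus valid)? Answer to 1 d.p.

83.5 ms

M(valid) = 2533/7 = 361.857
M(invalid) = 2227/5 = 445.400
Difference = 445.400 − 361.857 = 83.543 ms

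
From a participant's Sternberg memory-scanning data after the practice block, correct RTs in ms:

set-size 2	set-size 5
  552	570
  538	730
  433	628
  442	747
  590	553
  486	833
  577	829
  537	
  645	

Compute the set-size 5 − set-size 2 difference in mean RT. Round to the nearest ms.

165 ms

M(set-size 2) = 4800/9 = 533.333
M(set-size 5) = 4890/7 = 698.571
Difference = 698.571 − 533.333 = 165.238 ms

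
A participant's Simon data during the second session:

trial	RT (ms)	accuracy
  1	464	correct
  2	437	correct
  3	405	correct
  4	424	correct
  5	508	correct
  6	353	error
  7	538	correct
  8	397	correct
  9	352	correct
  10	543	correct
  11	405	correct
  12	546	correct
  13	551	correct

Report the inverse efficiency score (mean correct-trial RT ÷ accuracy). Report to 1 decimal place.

502.8 ms

Correct trials (n=12): 464, 437, 405, 424, 508, 538, 397, 352, 543, 405, 546, 551
Mean correct RT = 5570/12 = 464.1667 ms
Proportion correct = 12/13
IES = 464.1667 / (12/13) = 502.847 ms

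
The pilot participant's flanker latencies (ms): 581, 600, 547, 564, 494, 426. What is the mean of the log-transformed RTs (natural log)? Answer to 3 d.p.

6.276

ln(RT): 6.3648, 6.3969, 6.3044, 6.3351, 6.2025, 6.0544
Σ ln(RT) = 37.6582
Mean = 37.6582/6 = 6.27636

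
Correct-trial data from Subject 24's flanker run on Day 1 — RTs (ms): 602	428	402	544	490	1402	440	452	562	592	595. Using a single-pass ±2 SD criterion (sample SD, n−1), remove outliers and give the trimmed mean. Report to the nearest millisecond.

511 ms

n = 11, ΣRT = 6509, M = 591.727
Σ(x−M)² = 775516.18; s = √(775516.18/10) = 278.481
Cutoffs: 591.727 ± 2·278.481 → [34.8, 1148.7]
Outside: 1402 → excluded.
Retained (n=10): Σ = 5107, mean = 5107/10 = 510.700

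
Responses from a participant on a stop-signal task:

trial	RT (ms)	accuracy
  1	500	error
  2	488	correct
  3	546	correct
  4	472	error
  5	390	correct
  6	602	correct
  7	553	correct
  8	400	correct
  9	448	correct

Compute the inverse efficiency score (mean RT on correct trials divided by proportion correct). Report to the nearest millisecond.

629 ms

Correct trials (n=7): 488, 546, 390, 602, 553, 400, 448
Mean correct RT = 3427/7 = 489.5714 ms
Proportion correct = 7/9
IES = 489.5714 / (7/9) = 629.449 ms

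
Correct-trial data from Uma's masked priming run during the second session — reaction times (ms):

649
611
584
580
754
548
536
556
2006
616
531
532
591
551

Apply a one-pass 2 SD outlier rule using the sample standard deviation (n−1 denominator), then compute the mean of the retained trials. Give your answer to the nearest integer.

588 ms

n = 14, ΣRT = 9645, M = 688.929
Σ(x−M)² = 1913872.93; s = √(1913872.93/13) = 383.694
Cutoffs: 688.929 ± 2·383.694 → [-78.5, 1456.3]
Outside: 2006 → excluded.
Retained (n=13): Σ = 7639, mean = 7639/13 = 587.615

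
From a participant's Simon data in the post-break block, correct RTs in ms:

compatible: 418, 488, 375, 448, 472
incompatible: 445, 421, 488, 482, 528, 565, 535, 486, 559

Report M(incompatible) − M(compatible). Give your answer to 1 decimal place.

60.8 ms

M(compatible) = 2201/5 = 440.200
M(incompatible) = 4509/9 = 501.000
Difference = 501.000 − 440.200 = 60.800 ms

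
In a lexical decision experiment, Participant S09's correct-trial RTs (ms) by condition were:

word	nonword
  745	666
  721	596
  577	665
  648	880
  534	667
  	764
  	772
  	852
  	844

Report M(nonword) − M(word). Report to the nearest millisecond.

100 ms

M(word) = 3225/5 = 645.000
M(nonword) = 6706/9 = 745.111
Difference = 745.111 − 645.000 = 100.111 ms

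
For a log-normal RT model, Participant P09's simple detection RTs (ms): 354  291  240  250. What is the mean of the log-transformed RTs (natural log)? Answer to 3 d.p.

ln(RT): 5.8693, 5.6733, 5.4806, 5.5215
Σ ln(RT) = 22.5447
Mean = 22.5447/4 = 5.63618

5.636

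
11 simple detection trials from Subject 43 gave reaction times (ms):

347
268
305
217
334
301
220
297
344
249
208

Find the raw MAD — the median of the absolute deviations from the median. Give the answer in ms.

47 ms

Sorted: 208, 217, 220, 249, 268, 297, 301, 305, 334, 344, 347 → median = 297
|x − 297|: 50, 29, 8, 80, 37, 4, 77, 0, 47, 48, 89
Sorted deviations: 0, 4, 8, 29, 37, 47, 48, 50, 77, 80, 89 → MAD = 47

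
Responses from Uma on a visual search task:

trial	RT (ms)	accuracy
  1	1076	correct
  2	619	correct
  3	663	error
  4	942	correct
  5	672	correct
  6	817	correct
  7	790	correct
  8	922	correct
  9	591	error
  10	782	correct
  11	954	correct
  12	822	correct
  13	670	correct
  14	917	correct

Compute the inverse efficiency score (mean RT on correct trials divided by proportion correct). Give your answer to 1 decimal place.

970.6 ms

Correct trials (n=12): 1076, 619, 942, 672, 817, 790, 922, 782, 954, 822, 670, 917
Mean correct RT = 9983/12 = 831.9167 ms
Proportion correct = 12/14
IES = 831.9167 / (12/14) = 970.569 ms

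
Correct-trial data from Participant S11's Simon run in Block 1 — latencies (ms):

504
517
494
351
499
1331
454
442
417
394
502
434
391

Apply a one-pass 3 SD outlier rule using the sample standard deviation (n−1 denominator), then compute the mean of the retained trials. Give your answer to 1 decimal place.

449.9 ms

n = 13, ΣRT = 6730, M = 517.692
Σ(x−M)² = 748880.77; s = √(748880.77/12) = 249.813
Cutoffs: 517.692 ± 3·249.813 → [-231.7, 1267.1]
Outside: 1331 → excluded.
Retained (n=12): Σ = 5399, mean = 5399/12 = 449.917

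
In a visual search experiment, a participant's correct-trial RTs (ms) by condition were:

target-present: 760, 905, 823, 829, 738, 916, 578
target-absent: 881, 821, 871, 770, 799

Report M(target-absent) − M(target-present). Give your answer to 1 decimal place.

35.7 ms

M(target-present) = 5549/7 = 792.714
M(target-absent) = 4142/5 = 828.400
Difference = 828.400 − 792.714 = 35.686 ms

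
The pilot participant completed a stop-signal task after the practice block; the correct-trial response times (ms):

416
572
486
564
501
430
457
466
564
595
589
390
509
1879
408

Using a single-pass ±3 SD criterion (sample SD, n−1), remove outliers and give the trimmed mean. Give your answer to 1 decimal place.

496.2 ms

n = 15, ΣRT = 8826, M = 588.400
Σ(x−M)² = 1850547.60; s = √(1850547.60/14) = 363.568
Cutoffs: 588.400 ± 3·363.568 → [-502.3, 1679.1]
Outside: 1879 → excluded.
Retained (n=14): Σ = 6947, mean = 6947/14 = 496.214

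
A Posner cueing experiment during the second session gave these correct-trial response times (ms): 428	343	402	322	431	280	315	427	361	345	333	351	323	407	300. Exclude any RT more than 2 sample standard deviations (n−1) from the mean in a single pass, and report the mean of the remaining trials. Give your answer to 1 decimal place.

357.9 ms

n = 15, ΣRT = 5368, M = 357.867
Σ(x−M)² = 34221.73; s = √(34221.73/14) = 49.441
Cutoffs: 357.867 ± 2·49.441 → [259.0, 456.7]
No RTs fall outside the cutoffs; all 15 retained. Mean = 5368/15 = 357.867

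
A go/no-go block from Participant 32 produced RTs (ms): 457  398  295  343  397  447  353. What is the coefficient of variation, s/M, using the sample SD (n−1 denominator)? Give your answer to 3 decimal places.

0.151

n = 7, Σ = 2690, M = 384.2857
Σ(x−M)² = 20225.429; s = √(20225.429/6) = 58.0595
CV = 58.0595 / 384.2857 = 0.15108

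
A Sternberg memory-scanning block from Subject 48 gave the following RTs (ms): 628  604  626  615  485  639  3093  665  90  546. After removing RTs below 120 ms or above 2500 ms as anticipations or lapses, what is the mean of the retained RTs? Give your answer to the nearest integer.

Excluded: 90, 3093
Retained (n=8): Σ = 4808
Mean = 4808/8 = 601.0000

601 ms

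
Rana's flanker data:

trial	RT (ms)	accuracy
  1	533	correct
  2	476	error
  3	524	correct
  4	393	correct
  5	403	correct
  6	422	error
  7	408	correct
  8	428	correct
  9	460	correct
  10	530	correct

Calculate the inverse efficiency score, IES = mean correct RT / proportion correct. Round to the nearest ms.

575 ms

Correct trials (n=8): 533, 524, 393, 403, 408, 428, 460, 530
Mean correct RT = 3679/8 = 459.8750 ms
Proportion correct = 8/10
IES = 459.8750 / (8/10) = 574.844 ms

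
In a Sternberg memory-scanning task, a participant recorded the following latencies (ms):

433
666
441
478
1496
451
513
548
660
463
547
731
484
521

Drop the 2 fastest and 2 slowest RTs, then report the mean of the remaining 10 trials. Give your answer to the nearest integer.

533 ms

Sorted: 433, 441, 451, 463, 478, 484, 513, 521, 547, 548, 660, 666, 731, 1496
Drop lowest 2 (433, 441) and highest 2 (731, 1496)
Remaining (n=10): Σ = 5331, mean = 5331/10 = 533.100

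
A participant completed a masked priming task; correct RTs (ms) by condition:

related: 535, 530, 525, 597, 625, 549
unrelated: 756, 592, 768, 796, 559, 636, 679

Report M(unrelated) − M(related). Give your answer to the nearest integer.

124 ms

M(related) = 3361/6 = 560.167
M(unrelated) = 4786/7 = 683.714
Difference = 683.714 − 560.167 = 123.548 ms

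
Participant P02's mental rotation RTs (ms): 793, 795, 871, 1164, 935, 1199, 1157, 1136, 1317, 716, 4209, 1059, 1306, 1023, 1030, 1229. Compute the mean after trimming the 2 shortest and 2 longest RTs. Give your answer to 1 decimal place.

Sorted: 716, 793, 795, 871, 935, 1023, 1030, 1059, 1136, 1157, 1164, 1199, 1229, 1306, 1317, 4209
Drop lowest 2 (716, 793) and highest 2 (1317, 4209)
Remaining (n=12): Σ = 12904, mean = 12904/12 = 1075.333

1075.3 ms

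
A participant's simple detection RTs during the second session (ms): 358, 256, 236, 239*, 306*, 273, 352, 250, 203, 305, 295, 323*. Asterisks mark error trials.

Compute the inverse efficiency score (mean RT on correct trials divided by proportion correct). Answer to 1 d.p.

Correct trials (n=9): 358, 256, 236, 273, 352, 250, 203, 305, 295
Mean correct RT = 2528/9 = 280.8889 ms
Proportion correct = 9/12
IES = 280.8889 / (9/12) = 374.519 ms

374.5 ms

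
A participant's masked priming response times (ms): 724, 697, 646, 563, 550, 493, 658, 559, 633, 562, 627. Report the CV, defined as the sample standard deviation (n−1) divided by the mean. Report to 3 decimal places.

0.115

n = 11, Σ = 6712, M = 610.1818
Σ(x−M)² = 49385.636; s = √(49385.636/10) = 70.2749
CV = 70.2749 / 610.1818 = 0.11517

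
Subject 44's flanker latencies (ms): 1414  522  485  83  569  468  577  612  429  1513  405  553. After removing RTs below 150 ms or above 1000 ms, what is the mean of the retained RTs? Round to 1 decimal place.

Excluded: 83, 1414, 1513
Retained (n=9): Σ = 4620
Mean = 4620/9 = 513.3333

513.3 ms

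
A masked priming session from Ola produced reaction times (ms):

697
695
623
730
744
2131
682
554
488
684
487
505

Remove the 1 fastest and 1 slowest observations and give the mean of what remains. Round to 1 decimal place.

Sorted: 487, 488, 505, 554, 623, 682, 684, 695, 697, 730, 744, 2131
Drop lowest 1 (487) and highest 1 (2131)
Remaining (n=10): Σ = 6402, mean = 6402/10 = 640.200

640.2 ms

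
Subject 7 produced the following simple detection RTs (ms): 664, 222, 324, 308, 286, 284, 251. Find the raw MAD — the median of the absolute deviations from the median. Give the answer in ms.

35 ms

Sorted: 222, 251, 284, 286, 308, 324, 664 → median = 286
|x − 286|: 378, 64, 38, 22, 0, 2, 35
Sorted deviations: 0, 2, 22, 35, 38, 64, 378 → MAD = 35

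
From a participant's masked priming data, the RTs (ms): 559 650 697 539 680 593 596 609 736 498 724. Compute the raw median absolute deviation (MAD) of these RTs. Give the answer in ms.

Sorted: 498, 539, 559, 593, 596, 609, 650, 680, 697, 724, 736 → median = 609
|x − 609|: 50, 41, 88, 70, 71, 16, 13, 0, 127, 111, 115
Sorted deviations: 0, 13, 16, 41, 50, 70, 71, 88, 111, 115, 127 → MAD = 70

70 ms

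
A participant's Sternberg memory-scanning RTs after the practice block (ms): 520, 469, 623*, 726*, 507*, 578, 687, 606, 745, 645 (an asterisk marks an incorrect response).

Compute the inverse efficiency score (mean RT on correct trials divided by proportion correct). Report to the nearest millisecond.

867 ms

Correct trials (n=7): 520, 469, 578, 687, 606, 745, 645
Mean correct RT = 4250/7 = 607.1429 ms
Proportion correct = 7/10
IES = 607.1429 / (7/10) = 867.347 ms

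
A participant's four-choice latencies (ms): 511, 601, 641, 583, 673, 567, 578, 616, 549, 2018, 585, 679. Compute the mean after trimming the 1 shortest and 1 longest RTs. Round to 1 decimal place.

Sorted: 511, 549, 567, 578, 583, 585, 601, 616, 641, 673, 679, 2018
Drop lowest 1 (511) and highest 1 (2018)
Remaining (n=10): Σ = 6072, mean = 6072/10 = 607.200

607.2 ms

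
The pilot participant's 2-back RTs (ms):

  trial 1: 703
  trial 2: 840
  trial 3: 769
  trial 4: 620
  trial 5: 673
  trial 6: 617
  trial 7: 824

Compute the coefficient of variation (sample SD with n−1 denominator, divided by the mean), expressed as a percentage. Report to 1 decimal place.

n = 7, Σ = 5046, M = 720.8571
Σ(x−M)² = 50718.857; s = √(50718.857/6) = 91.9410
CV = 91.9410 / 720.8571 = 0.12754 = 12.754%

12.8%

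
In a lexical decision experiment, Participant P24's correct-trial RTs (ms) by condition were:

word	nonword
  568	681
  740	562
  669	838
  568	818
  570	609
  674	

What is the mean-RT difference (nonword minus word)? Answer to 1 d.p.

M(word) = 3789/6 = 631.500
M(nonword) = 3508/5 = 701.600
Difference = 701.600 − 631.500 = 70.100 ms

70.1 ms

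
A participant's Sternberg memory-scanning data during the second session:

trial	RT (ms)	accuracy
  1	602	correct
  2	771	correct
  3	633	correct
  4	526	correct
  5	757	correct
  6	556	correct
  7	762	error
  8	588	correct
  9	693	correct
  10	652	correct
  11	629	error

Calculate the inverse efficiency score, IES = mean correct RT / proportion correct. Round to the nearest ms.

785 ms

Correct trials (n=9): 602, 771, 633, 526, 757, 556, 588, 693, 652
Mean correct RT = 5778/9 = 642.0000 ms
Proportion correct = 9/11
IES = 642.0000 / (9/11) = 784.667 ms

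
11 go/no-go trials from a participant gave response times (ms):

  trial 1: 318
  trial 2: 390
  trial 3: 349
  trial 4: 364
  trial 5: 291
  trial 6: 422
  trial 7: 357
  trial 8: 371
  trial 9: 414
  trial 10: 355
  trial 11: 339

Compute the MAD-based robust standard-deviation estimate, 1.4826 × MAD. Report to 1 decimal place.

26.7 ms

Sorted: 291, 318, 339, 349, 355, 357, 364, 371, 390, 414, 422 → median = 357
|x − 357| sorted: 0, 2, 7, 8, 14, 18, 33, 39, 57, 65, 66 → MAD = 18
Robust SD ≈ 1.4826 × 18 = 26.687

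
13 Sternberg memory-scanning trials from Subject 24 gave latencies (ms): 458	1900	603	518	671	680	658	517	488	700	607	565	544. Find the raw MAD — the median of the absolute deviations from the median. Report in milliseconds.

Sorted: 458, 488, 517, 518, 544, 565, 603, 607, 658, 671, 680, 700, 1900 → median = 603
|x − 603|: 145, 1297, 0, 85, 68, 77, 55, 86, 115, 97, 4, 38, 59
Sorted deviations: 0, 4, 38, 55, 59, 68, 77, 85, 86, 97, 115, 145, 1297 → MAD = 77

77 ms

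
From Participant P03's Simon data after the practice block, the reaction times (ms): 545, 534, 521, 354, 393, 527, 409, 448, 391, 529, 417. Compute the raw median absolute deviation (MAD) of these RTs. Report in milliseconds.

73 ms

Sorted: 354, 391, 393, 409, 417, 448, 521, 527, 529, 534, 545 → median = 448
|x − 448|: 97, 86, 73, 94, 55, 79, 39, 0, 57, 81, 31
Sorted deviations: 0, 31, 39, 55, 57, 73, 79, 81, 86, 94, 97 → MAD = 73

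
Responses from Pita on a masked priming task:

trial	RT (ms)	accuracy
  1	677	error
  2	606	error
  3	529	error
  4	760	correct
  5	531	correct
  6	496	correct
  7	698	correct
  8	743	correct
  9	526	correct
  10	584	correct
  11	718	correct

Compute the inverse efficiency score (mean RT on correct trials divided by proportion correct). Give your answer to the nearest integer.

869 ms

Correct trials (n=8): 760, 531, 496, 698, 743, 526, 584, 718
Mean correct RT = 5056/8 = 632.0000 ms
Proportion correct = 8/11
IES = 632.0000 / (8/11) = 869.000 ms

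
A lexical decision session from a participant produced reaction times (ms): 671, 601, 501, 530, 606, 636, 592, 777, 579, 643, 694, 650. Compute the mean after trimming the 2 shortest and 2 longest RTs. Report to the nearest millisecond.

622 ms

Sorted: 501, 530, 579, 592, 601, 606, 636, 643, 650, 671, 694, 777
Drop lowest 2 (501, 530) and highest 2 (694, 777)
Remaining (n=8): Σ = 4978, mean = 4978/8 = 622.250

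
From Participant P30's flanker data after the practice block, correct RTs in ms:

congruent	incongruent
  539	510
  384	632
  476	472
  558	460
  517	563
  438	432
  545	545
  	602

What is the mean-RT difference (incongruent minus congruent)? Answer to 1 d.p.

33.1 ms

M(congruent) = 3457/7 = 493.857
M(incongruent) = 4216/8 = 527.000
Difference = 527.000 − 493.857 = 33.143 ms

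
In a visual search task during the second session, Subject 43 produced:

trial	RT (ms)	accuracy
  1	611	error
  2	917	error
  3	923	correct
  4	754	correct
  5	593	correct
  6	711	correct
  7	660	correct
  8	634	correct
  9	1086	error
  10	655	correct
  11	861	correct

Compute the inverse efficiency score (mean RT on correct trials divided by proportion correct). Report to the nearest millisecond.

995 ms

Correct trials (n=8): 923, 754, 593, 711, 660, 634, 655, 861
Mean correct RT = 5791/8 = 723.8750 ms
Proportion correct = 8/11
IES = 723.8750 / (8/11) = 995.328 ms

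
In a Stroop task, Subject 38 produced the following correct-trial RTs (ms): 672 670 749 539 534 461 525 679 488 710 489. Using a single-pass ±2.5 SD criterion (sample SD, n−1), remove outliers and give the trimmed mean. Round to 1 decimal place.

592.4 ms

n = 11, ΣRT = 6516, M = 592.364
Σ(x−M)² = 107872.55; s = √(107872.55/10) = 103.862
Cutoffs: 592.364 ± 2.5·103.862 → [332.7, 852.0]
No RTs fall outside the cutoffs; all 11 retained. Mean = 6516/11 = 592.364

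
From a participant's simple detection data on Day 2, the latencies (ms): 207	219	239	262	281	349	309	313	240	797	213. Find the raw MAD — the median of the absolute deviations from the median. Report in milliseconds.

47 ms

Sorted: 207, 213, 219, 239, 240, 262, 281, 309, 313, 349, 797 → median = 262
|x − 262|: 55, 43, 23, 0, 19, 87, 47, 51, 22, 535, 49
Sorted deviations: 0, 19, 22, 23, 43, 47, 49, 51, 55, 87, 535 → MAD = 47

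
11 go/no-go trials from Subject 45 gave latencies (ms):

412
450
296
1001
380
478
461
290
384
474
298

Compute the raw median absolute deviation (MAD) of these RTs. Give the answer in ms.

62 ms

Sorted: 290, 296, 298, 380, 384, 412, 450, 461, 474, 478, 1001 → median = 412
|x − 412|: 0, 38, 116, 589, 32, 66, 49, 122, 28, 62, 114
Sorted deviations: 0, 28, 32, 38, 49, 62, 66, 114, 116, 122, 589 → MAD = 62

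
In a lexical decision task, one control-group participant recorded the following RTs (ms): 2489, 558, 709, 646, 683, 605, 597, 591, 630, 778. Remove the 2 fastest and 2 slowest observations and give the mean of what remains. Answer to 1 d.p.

Sorted: 558, 591, 597, 605, 630, 646, 683, 709, 778, 2489
Drop lowest 2 (558, 591) and highest 2 (778, 2489)
Remaining (n=6): Σ = 3870, mean = 3870/6 = 645.000

645.0 ms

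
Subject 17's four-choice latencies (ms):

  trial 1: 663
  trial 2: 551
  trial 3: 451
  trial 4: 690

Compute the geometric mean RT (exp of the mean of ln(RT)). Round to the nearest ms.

581 ms

ln(RT): 6.4968, 6.3117, 6.1115, 6.5367
Mean ln(RT) = 25.4567/4 = 6.36417
Geometric mean = exp(6.36417) = 580.66 ms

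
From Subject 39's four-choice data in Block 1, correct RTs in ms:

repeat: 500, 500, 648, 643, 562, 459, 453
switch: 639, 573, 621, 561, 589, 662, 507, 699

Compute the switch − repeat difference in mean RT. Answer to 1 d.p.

M(repeat) = 3765/7 = 537.857
M(switch) = 4851/8 = 606.375
Difference = 606.375 − 537.857 = 68.518 ms

68.5 ms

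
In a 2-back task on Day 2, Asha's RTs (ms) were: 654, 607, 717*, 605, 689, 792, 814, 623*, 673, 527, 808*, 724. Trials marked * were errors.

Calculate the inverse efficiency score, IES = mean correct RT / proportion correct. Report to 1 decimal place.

901.5 ms

Correct trials (n=9): 654, 607, 605, 689, 792, 814, 673, 527, 724
Mean correct RT = 6085/9 = 676.1111 ms
Proportion correct = 9/12
IES = 676.1111 / (9/12) = 901.481 ms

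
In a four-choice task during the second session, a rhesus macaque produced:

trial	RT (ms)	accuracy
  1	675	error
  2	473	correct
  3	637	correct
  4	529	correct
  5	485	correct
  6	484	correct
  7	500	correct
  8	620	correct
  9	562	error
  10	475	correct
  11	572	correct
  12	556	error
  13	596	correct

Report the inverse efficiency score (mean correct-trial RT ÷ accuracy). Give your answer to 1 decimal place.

Correct trials (n=10): 473, 637, 529, 485, 484, 500, 620, 475, 572, 596
Mean correct RT = 5371/10 = 537.1000 ms
Proportion correct = 10/13
IES = 537.1000 / (10/13) = 698.230 ms

698.2 ms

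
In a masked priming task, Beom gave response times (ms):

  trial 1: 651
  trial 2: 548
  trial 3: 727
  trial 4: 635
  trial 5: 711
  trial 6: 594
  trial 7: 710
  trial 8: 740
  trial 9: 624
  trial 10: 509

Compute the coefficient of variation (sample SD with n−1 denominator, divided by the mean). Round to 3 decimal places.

0.122

n = 10, Σ = 6449, M = 644.9000
Σ(x−M)² = 55412.900; s = √(55412.900/9) = 78.4665
CV = 78.4665 / 644.9000 = 0.12167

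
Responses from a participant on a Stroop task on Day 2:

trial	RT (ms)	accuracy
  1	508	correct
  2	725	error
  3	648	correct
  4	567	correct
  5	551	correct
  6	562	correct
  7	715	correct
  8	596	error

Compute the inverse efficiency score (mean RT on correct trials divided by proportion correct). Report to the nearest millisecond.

Correct trials (n=6): 508, 648, 567, 551, 562, 715
Mean correct RT = 3551/6 = 591.8333 ms
Proportion correct = 6/8
IES = 591.8333 / (6/8) = 789.111 ms

789 ms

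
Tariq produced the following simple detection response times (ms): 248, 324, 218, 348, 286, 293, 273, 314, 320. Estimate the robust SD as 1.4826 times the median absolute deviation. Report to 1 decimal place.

Sorted: 218, 248, 273, 286, 293, 314, 320, 324, 348 → median = 293
|x − 293| sorted: 0, 7, 20, 21, 27, 31, 45, 55, 75 → MAD = 27
Robust SD ≈ 1.4826 × 27 = 40.030

40.0 ms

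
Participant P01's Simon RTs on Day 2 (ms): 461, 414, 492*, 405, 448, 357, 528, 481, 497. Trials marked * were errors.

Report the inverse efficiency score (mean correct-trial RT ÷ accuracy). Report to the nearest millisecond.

505 ms

Correct trials (n=8): 461, 414, 405, 448, 357, 528, 481, 497
Mean correct RT = 3591/8 = 448.8750 ms
Proportion correct = 8/9
IES = 448.8750 / (8/9) = 504.984 ms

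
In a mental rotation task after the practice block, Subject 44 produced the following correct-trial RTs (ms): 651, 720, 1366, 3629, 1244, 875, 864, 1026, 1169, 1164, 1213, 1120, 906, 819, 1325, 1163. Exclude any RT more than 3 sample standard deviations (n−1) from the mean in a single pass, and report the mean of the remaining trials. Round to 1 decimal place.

n = 16, ΣRT = 19254, M = 1203.375
Σ(x−M)² = 6967365.75; s = √(6967365.75/15) = 681.536
Cutoffs: 1203.375 ± 3·681.536 → [-841.2, 3248.0]
Outside: 3629 → excluded.
Retained (n=15): Σ = 15625, mean = 15625/15 = 1041.667

1041.7 ms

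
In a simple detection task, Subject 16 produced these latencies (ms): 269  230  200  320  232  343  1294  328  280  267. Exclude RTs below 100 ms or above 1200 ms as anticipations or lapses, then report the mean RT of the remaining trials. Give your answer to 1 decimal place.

Excluded: 1294
Retained (n=9): Σ = 2469
Mean = 2469/9 = 274.3333

274.3 ms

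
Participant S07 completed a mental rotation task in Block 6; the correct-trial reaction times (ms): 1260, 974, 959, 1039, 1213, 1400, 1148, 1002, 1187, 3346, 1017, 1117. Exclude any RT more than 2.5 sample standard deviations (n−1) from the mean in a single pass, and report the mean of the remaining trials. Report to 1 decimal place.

n = 12, ΣRT = 15662, M = 1305.167
Σ(x−M)² = 4733897.67; s = √(4733897.67/11) = 656.014
Cutoffs: 1305.167 ± 2.5·656.014 → [-334.9, 2945.2]
Outside: 3346 → excluded.
Retained (n=11): Σ = 12316, mean = 12316/11 = 1119.636

1119.6 ms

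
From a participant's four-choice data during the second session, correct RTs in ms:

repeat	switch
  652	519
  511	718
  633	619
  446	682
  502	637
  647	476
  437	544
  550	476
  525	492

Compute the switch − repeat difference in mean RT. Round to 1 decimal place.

28.9 ms

M(repeat) = 4903/9 = 544.778
M(switch) = 5163/9 = 573.667
Difference = 573.667 − 544.778 = 28.889 ms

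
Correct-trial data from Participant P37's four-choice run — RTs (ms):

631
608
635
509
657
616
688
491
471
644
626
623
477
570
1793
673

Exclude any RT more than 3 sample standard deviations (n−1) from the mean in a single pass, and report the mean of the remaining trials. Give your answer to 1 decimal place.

n = 16, ΣRT = 10712, M = 669.500
Σ(x−M)² = 1420766.00; s = √(1420766.00/15) = 307.762
Cutoffs: 669.500 ± 3·307.762 → [-253.8, 1592.8]
Outside: 1793 → excluded.
Retained (n=15): Σ = 8919, mean = 8919/15 = 594.600

594.6 ms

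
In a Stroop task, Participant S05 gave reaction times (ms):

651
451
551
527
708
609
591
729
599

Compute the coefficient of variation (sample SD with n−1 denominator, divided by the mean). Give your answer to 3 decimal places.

0.145

n = 9, Σ = 5416, M = 601.7778
Σ(x−M)² = 60971.556; s = √(60971.556/8) = 87.3009
CV = 87.3009 / 601.7778 = 0.14507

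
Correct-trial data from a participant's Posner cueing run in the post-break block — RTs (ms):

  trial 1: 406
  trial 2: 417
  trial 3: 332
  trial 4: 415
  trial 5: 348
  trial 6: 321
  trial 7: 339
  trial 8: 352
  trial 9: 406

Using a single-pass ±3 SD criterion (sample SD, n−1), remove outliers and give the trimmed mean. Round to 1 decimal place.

n = 9, ΣRT = 3336, M = 370.667
Σ(x−M)² = 12436.00; s = √(12436.00/8) = 39.427
Cutoffs: 370.667 ± 3·39.427 → [252.4, 488.9]
No RTs fall outside the cutoffs; all 9 retained. Mean = 3336/9 = 370.667

370.7 ms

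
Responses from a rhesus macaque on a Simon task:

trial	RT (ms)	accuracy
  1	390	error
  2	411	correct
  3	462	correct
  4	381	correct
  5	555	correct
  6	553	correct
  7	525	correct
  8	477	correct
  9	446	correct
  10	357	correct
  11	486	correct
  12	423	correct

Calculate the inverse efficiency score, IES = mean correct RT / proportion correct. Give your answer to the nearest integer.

Correct trials (n=11): 411, 462, 381, 555, 553, 525, 477, 446, 357, 486, 423
Mean correct RT = 5076/11 = 461.4545 ms
Proportion correct = 11/12
IES = 461.4545 / (11/12) = 503.405 ms

503 ms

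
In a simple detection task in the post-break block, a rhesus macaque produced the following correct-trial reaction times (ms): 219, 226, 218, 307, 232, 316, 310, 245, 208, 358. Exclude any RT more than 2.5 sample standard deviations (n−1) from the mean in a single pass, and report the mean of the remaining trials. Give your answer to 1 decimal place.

263.9 ms

n = 10, ΣRT = 2639, M = 263.900
Σ(x−M)² = 25610.90; s = √(25610.90/9) = 53.345
Cutoffs: 263.900 ± 2.5·53.345 → [130.5, 397.3]
No RTs fall outside the cutoffs; all 10 retained. Mean = 2639/10 = 263.900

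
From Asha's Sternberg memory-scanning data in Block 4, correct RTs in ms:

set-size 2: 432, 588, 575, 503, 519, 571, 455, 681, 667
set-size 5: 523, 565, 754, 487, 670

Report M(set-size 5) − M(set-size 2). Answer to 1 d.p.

M(set-size 2) = 4991/9 = 554.556
M(set-size 5) = 2999/5 = 599.800
Difference = 599.800 − 554.556 = 45.244 ms

45.2 ms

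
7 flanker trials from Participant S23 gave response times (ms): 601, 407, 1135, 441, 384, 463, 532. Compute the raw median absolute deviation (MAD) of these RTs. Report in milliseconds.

Sorted: 384, 407, 441, 463, 532, 601, 1135 → median = 463
|x − 463|: 138, 56, 672, 22, 79, 0, 69
Sorted deviations: 0, 22, 56, 69, 79, 138, 672 → MAD = 69

69 ms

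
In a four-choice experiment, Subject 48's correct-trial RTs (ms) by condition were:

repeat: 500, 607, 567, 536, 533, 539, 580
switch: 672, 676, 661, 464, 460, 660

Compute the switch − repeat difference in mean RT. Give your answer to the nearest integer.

47 ms

M(repeat) = 3862/7 = 551.714
M(switch) = 3593/6 = 598.833
Difference = 598.833 − 551.714 = 47.119 ms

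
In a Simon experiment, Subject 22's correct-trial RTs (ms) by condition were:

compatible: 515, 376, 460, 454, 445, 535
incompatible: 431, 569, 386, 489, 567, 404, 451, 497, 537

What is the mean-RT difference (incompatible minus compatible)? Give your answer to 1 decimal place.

M(compatible) = 2785/6 = 464.167
M(incompatible) = 4331/9 = 481.222
Difference = 481.222 − 464.167 = 17.056 ms

17.1 ms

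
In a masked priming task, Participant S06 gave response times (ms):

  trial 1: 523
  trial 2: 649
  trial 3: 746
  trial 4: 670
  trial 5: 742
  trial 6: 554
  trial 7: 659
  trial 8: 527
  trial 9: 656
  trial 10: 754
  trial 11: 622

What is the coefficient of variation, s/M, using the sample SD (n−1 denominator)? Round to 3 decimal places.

n = 11, Σ = 7102, M = 645.6364
Σ(x−M)² = 70062.545; s = √(70062.545/10) = 83.7034
CV = 83.7034 / 645.6364 = 0.12964

0.130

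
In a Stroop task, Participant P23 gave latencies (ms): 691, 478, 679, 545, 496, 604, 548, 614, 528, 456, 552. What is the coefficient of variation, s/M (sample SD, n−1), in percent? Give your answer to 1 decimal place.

n = 11, Σ = 6191, M = 562.8182
Σ(x−M)² = 59179.636; s = √(59179.636/10) = 76.9283
CV = 76.9283 / 562.8182 = 0.13668 = 13.668%

13.7%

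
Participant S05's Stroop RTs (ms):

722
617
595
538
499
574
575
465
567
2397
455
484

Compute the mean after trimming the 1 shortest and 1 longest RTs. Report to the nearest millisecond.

564 ms

Sorted: 455, 465, 484, 499, 538, 567, 574, 575, 595, 617, 722, 2397
Drop lowest 1 (455) and highest 1 (2397)
Remaining (n=10): Σ = 5636, mean = 5636/10 = 563.600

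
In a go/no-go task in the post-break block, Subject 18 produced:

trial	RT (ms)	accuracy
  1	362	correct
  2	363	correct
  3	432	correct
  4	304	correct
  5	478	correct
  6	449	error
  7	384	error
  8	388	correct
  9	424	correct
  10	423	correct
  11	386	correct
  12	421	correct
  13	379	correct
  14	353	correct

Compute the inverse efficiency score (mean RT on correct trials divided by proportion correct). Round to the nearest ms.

Correct trials (n=12): 362, 363, 432, 304, 478, 388, 424, 423, 386, 421, 379, 353
Mean correct RT = 4713/12 = 392.7500 ms
Proportion correct = 12/14
IES = 392.7500 / (12/14) = 458.208 ms

458 ms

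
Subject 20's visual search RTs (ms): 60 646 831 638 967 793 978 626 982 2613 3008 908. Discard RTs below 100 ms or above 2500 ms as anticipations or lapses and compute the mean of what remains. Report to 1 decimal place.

Excluded: 60, 2613, 3008
Retained (n=9): Σ = 7369
Mean = 7369/9 = 818.7778

818.8 ms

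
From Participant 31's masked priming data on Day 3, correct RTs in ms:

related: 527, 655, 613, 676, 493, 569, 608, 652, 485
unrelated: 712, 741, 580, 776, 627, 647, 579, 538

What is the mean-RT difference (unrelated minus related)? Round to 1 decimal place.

63.6 ms

M(related) = 5278/9 = 586.444
M(unrelated) = 5200/8 = 650.000
Difference = 650.000 − 586.444 = 63.556 ms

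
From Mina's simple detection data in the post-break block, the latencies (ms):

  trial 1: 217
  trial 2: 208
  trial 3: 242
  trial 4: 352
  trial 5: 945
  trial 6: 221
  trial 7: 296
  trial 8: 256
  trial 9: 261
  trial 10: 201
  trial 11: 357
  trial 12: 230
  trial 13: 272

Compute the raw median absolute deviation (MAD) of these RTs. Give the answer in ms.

Sorted: 201, 208, 217, 221, 230, 242, 256, 261, 272, 296, 352, 357, 945 → median = 256
|x − 256|: 39, 48, 14, 96, 689, 35, 40, 0, 5, 55, 101, 26, 16
Sorted deviations: 0, 5, 14, 16, 26, 35, 39, 40, 48, 55, 96, 101, 689 → MAD = 39

39 ms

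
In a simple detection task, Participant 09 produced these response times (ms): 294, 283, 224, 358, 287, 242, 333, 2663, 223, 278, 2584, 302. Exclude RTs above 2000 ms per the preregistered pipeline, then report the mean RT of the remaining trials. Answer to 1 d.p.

Excluded: 2584, 2663
Retained (n=10): Σ = 2824
Mean = 2824/10 = 282.4000

282.4 ms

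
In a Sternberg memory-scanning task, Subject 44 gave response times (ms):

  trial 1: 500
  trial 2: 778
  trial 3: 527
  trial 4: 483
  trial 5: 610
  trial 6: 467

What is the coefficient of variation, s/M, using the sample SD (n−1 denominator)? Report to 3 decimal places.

n = 6, Σ = 3365, M = 560.8333
Σ(x−M)² = 69286.833; s = √(69286.833/5) = 117.7173
CV = 117.7173 / 560.8333 = 0.20990

0.210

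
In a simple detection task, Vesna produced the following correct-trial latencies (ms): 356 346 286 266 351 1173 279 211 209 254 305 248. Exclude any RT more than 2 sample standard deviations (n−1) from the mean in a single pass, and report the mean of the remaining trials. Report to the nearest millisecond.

n = 12, ΣRT = 4284, M = 357.000
Σ(x−M)² = 753834.00; s = √(753834.00/11) = 261.783
Cutoffs: 357.000 ± 2·261.783 → [-166.6, 880.6]
Outside: 1173 → excluded.
Retained (n=11): Σ = 3111, mean = 3111/11 = 282.818

283 ms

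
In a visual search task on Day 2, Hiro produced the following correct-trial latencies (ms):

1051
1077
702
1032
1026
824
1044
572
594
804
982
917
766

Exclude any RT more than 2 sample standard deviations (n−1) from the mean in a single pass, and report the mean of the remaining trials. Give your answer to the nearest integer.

n = 13, ΣRT = 11391, M = 876.231
Σ(x−M)² = 381206.31; s = √(381206.31/12) = 178.234
Cutoffs: 876.231 ± 2·178.234 → [519.8, 1232.7]
No RTs fall outside the cutoffs; all 13 retained. Mean = 11391/13 = 876.231

876 ms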